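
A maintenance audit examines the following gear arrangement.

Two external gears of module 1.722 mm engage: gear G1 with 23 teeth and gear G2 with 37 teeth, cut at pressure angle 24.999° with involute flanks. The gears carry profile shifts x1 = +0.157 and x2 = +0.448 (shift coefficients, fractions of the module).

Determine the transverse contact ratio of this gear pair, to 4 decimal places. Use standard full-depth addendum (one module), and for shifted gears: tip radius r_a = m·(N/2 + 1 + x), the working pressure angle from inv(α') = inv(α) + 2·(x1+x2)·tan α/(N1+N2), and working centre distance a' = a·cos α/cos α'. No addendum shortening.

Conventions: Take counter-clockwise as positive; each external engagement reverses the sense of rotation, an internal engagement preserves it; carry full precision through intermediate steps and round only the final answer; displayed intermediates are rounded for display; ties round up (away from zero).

1.4021

single-mesh involute tooth geometry (23T engaging 37T at module 1.722)
base radii: r_b1 = 17.947759, r_b2 = 28.872482
tip radii: r_a1 = 21.795354, r_a2 = 34.350456
inv(α') = inv(24.999°) + 2·(+0.157+0.448)·tan α/(23+37) = 0.03937499  ⇒  α' = 27.23776°
a' = a·cos α / cos α' = 51.6600·cos 24.999°/cos 27.23776° = 52.659381
action lengths: √(r_a1²−r_b1²) = 12.365897, √(r_a2²−r_b2²) = 18.610040
base pitch p_b = π·m·cos α = 4.903004
CR = (12.365897 + 18.610040 − 52.659381·sin 27.23776°)/4.903004 = 1.402116
contact ratio ≈ 1.4021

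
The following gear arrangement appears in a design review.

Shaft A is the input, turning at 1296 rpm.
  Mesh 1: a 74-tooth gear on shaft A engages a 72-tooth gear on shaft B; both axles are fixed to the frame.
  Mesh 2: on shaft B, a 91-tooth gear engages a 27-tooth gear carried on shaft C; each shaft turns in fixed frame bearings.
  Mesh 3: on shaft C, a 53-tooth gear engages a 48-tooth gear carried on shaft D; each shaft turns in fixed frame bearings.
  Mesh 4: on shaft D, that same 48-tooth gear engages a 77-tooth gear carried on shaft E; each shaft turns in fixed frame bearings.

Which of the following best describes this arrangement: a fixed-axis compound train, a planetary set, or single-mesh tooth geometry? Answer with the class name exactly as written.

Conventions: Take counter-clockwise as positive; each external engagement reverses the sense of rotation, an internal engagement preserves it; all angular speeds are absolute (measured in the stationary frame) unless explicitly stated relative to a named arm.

fixed-axis compound train

4-mesh fixed-axis compound train (all bearings frame-fixed)
classification: fixed-axis compound train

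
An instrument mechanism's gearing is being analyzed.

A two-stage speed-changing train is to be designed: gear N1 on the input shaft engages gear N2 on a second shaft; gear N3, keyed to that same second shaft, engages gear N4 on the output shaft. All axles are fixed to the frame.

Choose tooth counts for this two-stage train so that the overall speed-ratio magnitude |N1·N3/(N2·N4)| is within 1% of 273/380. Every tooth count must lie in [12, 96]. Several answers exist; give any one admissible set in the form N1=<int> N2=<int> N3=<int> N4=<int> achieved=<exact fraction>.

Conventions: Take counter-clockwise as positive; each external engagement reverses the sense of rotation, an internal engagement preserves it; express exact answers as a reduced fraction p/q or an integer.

2-stage fixed-axis compound train for ratio 273/380
target = 273/380 in lowest terms: an exact hit needs N1·N3 = k·273 and N2·N4 = k·380 for one integer k, every count in [12, 96]; additionally prefer no 1:1 stage (N1 ≠ N2, N3 ≠ N4)
k = 1: N1·N3 = 273 = 13·21, N2·N4 = 380 = 19·20
achieved = 13·21/(19·20) = 273/380; |achieved − target| = 0 ≤ 273/38000 ✓

N1=13 N2=19 N3=21 N4=20 achieved=273/380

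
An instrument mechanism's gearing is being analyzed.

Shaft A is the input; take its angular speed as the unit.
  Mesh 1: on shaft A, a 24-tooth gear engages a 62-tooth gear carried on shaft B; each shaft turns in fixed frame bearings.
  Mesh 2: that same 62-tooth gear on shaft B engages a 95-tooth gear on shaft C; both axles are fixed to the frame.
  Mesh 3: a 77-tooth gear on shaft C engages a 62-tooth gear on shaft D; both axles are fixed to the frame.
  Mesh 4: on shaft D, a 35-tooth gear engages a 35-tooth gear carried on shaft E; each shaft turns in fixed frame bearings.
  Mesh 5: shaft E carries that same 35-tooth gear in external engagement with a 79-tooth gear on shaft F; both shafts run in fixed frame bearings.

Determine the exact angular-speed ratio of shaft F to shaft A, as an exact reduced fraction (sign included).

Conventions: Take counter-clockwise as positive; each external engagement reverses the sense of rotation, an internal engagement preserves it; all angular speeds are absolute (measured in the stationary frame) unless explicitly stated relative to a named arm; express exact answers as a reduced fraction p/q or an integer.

class = fixed-axis compound train [5 meshes; 5 ratios multiply, 5 sense flips]
mesh 1 [24T→62T]: running ratio 12/31, sense −
mesh 2 [62T→95T]: running ratio 24/95, sense +
mesh 3 [77T→62T]: running ratio 924/2945, sense −
mesh 4 [35T→35T]: running ratio 924/2945, sense +
mesh 5 [35T→79T]: running ratio 6468/46531, sense −
ω_out/ω_in = -6468/46531

-6468/46531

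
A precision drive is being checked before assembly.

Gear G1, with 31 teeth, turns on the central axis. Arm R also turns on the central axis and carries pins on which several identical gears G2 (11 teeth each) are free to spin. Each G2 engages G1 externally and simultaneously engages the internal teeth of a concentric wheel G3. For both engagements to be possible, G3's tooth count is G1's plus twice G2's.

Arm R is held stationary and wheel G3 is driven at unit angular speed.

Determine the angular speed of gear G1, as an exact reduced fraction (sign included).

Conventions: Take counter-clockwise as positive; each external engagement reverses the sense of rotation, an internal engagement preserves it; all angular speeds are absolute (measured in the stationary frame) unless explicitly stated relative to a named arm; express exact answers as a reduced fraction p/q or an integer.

topology: planetary set — G1 31T / G2 11T / G3 53T, arm = carrier (Willis)
ring teeth: 31 + 2·11 = 53
31(ω_sun−ω_arm) = −53(ω_ring−ω_arm),  ω_arm = 0, ω_ring = 1
ω_sun = 0 − (53/31)(1−0) = -53/31
exact speed ratio = -53/31

-53/31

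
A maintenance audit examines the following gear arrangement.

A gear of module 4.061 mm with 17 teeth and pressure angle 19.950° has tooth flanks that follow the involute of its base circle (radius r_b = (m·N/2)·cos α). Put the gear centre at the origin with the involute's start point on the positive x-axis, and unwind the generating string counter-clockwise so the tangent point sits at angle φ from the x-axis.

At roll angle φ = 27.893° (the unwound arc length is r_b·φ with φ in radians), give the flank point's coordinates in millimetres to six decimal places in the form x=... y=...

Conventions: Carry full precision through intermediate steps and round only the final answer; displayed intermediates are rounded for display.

x=36.067190 y=1.218552

class = single-mesh tooth geometry [base-circle involute, m = 4.061, 17T]
pitch radius r_p = m·N/2 = 4.061·17/2 = 34.518500
base radius r_b = r_p·cos α = 34.518500·cos 19.950° = 32.447070
roll angle φ = 27.893° = 0.48682469 rad
x = r_b·(cos φ + φ·sin φ) = 36.067190
y = r_b·(sin φ − φ·cos φ) = 1.218552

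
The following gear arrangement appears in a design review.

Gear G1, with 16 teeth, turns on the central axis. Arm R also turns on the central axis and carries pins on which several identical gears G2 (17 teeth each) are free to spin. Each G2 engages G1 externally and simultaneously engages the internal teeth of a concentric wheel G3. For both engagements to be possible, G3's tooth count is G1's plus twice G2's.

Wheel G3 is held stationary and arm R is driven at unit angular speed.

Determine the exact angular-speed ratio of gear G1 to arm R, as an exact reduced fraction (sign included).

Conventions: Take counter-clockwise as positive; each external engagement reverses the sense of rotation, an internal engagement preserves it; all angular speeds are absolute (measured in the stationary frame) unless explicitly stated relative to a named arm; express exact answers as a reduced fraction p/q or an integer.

topology: planetary set — G1 16T / G2 17T / G3 50T, arm = carrier (Willis)
ring teeth: 16 + 2·17 = 50
16(ω_sun−ω_arm) = −50(ω_ring−ω_arm),  ω_ring = 0, ω_arm = 1
ω_sun = 1 − (50/16)(0−1) = 33/8
ω_out/ω_in = 33/8

33/8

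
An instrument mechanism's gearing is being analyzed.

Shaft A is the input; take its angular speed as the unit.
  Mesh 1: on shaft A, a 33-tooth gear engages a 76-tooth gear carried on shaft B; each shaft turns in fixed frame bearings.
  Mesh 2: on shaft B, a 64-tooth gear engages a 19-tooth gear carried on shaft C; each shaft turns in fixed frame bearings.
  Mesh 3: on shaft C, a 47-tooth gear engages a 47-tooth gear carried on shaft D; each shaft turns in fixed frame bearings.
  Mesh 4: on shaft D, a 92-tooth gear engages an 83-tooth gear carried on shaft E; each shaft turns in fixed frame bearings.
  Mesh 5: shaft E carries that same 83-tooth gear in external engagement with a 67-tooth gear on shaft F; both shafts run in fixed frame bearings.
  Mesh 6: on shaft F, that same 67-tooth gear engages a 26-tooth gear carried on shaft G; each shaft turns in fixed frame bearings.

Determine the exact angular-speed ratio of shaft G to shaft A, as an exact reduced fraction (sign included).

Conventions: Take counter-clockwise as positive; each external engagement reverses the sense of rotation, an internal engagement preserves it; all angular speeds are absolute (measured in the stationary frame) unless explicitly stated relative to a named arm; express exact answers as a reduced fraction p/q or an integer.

class = fixed-axis compound train [6 meshes; 6 ratios multiply, 6 sense flips]
mesh 1 [33T→76T]: running ratio 33/76, sense −
mesh 2 [64T→19T]: running ratio 528/361, sense +
mesh 3 [47T→47T]: running ratio 528/361, sense −
mesh 4 [92T→83T]: running ratio 48576/29963, sense +
mesh 5 [83T→67T]: running ratio 48576/24187, sense −
mesh 6 [67T→26T]: running ratio 24288/4693, sense +
ω_out/ω_in = 24288/4693

24288/4693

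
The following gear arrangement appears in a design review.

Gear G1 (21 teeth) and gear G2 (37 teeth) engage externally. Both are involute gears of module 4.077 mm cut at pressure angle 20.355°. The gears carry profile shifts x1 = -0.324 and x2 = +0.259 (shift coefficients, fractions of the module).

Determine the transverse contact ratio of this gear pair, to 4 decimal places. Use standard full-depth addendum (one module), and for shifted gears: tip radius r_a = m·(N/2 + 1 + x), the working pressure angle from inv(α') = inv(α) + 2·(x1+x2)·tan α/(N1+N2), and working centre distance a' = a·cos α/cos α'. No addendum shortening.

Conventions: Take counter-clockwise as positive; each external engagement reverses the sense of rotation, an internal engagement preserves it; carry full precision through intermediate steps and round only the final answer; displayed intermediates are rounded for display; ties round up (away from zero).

1.6494

class = single-mesh tooth geometry [involute pair 21T × 37T, m = 4.077]
base radii: r_b1 = 40.135343, r_b2 = 70.714652
tip radii: r_a1 = 45.564552, r_a2 = 80.557443
inv(α') = inv(20.355°) + 2·(-0.324+0.259)·tan α/(21+37) = 0.01490958  ⇒  α' = 20.00225°
a' = a·cos α / cos α' = 118.2330·cos 20.355°/cos 20.00225° = 117.965784
action lengths: √(r_a1²−r_b1²) = 21.570411, √(r_a2²−r_b2²) = 38.586780
base pitch p_b = π·m·cos α = 12.008467
CR = (21.570411 + 38.586780 − 117.965784·sin 20.00225°)/12.008467 = 1.649351
contact ratio ≈ 1.6494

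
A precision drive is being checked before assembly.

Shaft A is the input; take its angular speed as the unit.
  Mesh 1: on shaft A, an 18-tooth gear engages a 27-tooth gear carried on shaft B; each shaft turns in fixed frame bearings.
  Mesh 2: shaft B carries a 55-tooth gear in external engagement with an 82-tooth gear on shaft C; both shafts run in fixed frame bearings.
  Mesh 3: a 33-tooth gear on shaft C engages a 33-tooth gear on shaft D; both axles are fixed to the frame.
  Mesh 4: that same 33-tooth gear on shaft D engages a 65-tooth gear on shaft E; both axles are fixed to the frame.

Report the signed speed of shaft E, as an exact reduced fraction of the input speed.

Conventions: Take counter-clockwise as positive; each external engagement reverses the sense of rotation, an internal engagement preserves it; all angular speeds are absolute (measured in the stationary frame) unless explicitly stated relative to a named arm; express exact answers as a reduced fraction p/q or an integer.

4-mesh fixed-axis compound train (all bearings frame-fixed)
mesh 1 [18T→27T]: |ω|/ω_in = 1×18/27 = 2/3, sense flips to −
mesh 2 [55T→82T]: |ω|/ω_in = (2/3)×55/82 = 55/123, sense flips to +
mesh 3 [33T→33T]: |ω|/ω_in = (55/123)×33/33 = 55/123, sense flips to −
mesh 4 [33T→65T]: |ω|/ω_in = (55/123)×33/65 = 121/533, sense flips to +
signed output speed (× input speed) = 121/533

121/533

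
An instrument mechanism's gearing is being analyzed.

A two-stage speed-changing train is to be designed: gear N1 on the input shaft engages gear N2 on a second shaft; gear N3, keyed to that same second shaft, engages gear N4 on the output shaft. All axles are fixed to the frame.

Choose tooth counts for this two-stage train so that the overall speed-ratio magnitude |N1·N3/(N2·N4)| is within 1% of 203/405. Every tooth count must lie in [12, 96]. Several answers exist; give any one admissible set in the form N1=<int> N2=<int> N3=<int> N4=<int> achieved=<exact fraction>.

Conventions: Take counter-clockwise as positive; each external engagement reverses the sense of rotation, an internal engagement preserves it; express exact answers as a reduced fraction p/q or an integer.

N1=14 N2=15 N3=29 N4=54 achieved=203/405

2-stage fixed-axis compound train for ratio 203/405
target = 203/405 in lowest terms: an exact hit needs N1·N3 = k·203 and N2·N4 = k·405 for one integer k, every count in [12, 96]; additionally prefer no 1:1 stage (N1 ≠ N2, N3 ≠ N4)
k = 1: no 1:1-free in-range split of k·203 and k·405 into factor pairs; take k = 2
k = 2: N1·N3 = 406 = 14·29, N2·N4 = 810 = 15·54
achieved = 14·29/(15·54) = 203/405; |achieved − target| = 0 ≤ 203/40500 ✓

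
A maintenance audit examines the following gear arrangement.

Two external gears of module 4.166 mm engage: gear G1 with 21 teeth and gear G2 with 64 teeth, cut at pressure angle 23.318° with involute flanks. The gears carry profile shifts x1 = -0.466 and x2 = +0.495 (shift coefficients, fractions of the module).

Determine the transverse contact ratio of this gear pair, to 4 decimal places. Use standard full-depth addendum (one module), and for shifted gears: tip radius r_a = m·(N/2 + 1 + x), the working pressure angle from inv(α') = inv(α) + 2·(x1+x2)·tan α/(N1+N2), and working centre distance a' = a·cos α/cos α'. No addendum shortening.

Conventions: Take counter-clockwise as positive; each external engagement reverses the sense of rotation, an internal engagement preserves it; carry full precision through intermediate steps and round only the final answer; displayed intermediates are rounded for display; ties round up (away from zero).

1.5743

recognized (one external pair, fixed centres): single-mesh tooth geometry, m = 4.166, N1 = 21, N2 = 64
base radii: r_b1 = 40.170162, r_b2 = 122.423352
tip radii: r_a1 = 45.967644, r_a2 = 139.540170
inv(α') = inv(23.318°) + 2·(-0.466+0.495)·tan α/(21+64) = 0.02435876  ⇒  α' = 23.40831°
a' = a·cos α / cos α' = 177.0550·cos 23.318°/cos 23.40831° = 177.175593
action lengths: √(r_a1²−r_b1²) = 22.346864, √(r_a2²−r_b2²) = 66.962541
base pitch p_b = π·m·cos α = 12.018884
CR = (22.346864 + 66.962541 − 177.175593·sin 23.40831°)/12.018884 = 1.574265
contact ratio ≈ 1.5743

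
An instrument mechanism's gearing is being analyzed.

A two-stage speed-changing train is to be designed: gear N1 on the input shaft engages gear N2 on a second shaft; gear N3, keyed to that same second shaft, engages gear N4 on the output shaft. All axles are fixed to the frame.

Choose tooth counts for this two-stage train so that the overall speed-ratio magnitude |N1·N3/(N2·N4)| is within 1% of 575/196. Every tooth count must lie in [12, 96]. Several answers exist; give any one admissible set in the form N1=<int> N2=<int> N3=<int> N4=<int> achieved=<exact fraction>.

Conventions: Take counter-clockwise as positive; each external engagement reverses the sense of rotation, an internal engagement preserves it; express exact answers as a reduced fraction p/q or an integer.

2-stage fixed-axis compound train for ratio 575/196
target = 575/196 in lowest terms: an exact hit needs N1·N3 = k·575 and N2·N4 = k·196 for one integer k, every count in [12, 96]; additionally prefer no 1:1 stage (N1 ≠ N2, N3 ≠ N4)
k = 1: N1·N3 = 575 = 23·25, N2·N4 = 196 = 14·14
achieved = 23·25/(14·14) = 575/196; |achieved − target| = 0 ≤ 23/784 ✓

N1=23 N2=14 N3=25 N4=14 achieved=575/196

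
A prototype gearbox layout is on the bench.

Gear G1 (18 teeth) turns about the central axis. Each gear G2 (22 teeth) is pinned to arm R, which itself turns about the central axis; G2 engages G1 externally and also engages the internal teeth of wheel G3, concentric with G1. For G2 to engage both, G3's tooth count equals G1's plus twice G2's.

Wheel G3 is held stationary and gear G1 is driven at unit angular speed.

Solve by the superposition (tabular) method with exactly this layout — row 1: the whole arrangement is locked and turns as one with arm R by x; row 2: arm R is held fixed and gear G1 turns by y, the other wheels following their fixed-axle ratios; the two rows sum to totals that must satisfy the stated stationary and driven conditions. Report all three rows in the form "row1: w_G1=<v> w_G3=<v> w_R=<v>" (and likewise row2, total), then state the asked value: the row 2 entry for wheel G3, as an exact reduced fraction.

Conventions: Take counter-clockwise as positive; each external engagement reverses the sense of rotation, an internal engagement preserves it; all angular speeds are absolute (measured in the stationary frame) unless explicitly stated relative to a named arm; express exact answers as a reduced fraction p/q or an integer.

topology: planetary set — G1 18T / G2 22T / G3 62T, arm = carrier (Willis)
superposition row 1 [locked train]: every member turns x
superposition row 2 [arm held]: sun y, ring −(18/62)·y, arm 0
boundary: total ω_ring = x − (18/62)·y = 0 and total ω_sun = x + y = 1  ⇒  y = 31/40, x = 9/40
row 2 ring = −(18/62)·31/40 = -9/40
totals (row 1 + row 2): sun 9/40 + 31/40 = 1, ring 9/40 + (-9/40) = 0, arm 9/40 + 0 = 9/40
asked cell (row2, ring) = -9/40

row1: w_G1=9/40 w_G3=9/40 w_R=9/40
row2: w_G1=31/40 w_G3=-9/40 w_R=0
total: w_G1=1 w_G3=0 w_R=9/40
asked value: -9/40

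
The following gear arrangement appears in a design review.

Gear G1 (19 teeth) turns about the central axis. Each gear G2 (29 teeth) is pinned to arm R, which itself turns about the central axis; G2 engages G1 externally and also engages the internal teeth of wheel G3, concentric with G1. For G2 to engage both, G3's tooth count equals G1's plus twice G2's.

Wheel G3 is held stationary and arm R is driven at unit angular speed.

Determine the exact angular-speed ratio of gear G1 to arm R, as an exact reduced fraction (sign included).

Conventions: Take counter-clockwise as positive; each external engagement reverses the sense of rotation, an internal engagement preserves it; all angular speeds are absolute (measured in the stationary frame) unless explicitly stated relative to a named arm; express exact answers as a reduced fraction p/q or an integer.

96/19

recognized (axles ride arm R): planetary set, 19/29/77 teeth
ring teeth: 19 + 2·29 = 77
19(ω_sun−ω_arm) = −77(ω_ring−ω_arm),  ω_ring = 0, ω_arm = 1
ω_sun = 1 − (77/19)(0−1) = 96/19
ω_out/ω_in = 96/19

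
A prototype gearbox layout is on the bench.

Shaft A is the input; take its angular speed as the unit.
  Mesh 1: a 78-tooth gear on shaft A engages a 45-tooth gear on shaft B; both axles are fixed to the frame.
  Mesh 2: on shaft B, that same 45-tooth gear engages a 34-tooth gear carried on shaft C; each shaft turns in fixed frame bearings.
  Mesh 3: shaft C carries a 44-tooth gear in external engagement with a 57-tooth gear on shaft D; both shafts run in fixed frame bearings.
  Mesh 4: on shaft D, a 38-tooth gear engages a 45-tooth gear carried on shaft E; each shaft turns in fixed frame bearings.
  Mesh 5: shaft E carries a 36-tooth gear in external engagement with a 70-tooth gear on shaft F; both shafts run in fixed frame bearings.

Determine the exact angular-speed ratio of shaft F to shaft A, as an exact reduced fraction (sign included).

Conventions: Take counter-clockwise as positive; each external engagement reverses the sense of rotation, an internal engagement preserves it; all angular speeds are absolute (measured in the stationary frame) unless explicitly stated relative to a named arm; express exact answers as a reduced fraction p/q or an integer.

class = fixed-axis compound train [5 meshes; 5 ratios multiply, 5 sense flips]
mesh 1 [78T→45T]: running ratio 26/15, sense −
mesh 2 [45T→34T]: running ratio 39/17, sense +
mesh 3 [44T→57T]: running ratio 572/323, sense −
mesh 4 [38T→45T]: running ratio 1144/765, sense +
mesh 5 [36T→70T]: running ratio 2288/2975, sense −
ω_out/ω_in = -2288/2975

-2288/2975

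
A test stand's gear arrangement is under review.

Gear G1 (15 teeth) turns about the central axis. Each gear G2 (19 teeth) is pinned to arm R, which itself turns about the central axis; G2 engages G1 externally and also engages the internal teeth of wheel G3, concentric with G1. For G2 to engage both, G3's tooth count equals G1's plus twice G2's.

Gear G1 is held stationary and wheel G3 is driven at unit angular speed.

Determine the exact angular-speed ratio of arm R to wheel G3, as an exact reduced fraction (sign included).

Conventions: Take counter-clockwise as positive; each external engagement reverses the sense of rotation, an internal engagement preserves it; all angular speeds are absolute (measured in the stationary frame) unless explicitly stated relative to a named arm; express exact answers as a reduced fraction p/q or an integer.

recognized (axles ride arm R): planetary set, 15/19/53 teeth
ring teeth: 15 + 2·19 = 53
15(ω_sun−ω_arm) = −53(ω_ring−ω_arm),  ω_sun = 0, ω_ring = 1
15(0−ω_arm) = −53(1−ω_arm)  ⇒  68·ω_arm = 53  ⇒  ω_arm = 53/68
ω_out/ω_in = 53/68

53/68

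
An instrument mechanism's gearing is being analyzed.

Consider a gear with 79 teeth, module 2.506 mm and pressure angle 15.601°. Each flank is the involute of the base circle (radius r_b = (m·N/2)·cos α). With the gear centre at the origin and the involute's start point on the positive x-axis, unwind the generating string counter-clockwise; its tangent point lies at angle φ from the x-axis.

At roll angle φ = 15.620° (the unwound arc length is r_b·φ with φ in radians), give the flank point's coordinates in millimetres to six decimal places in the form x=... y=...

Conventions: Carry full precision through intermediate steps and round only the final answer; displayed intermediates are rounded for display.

recognized (one wheel, involute flank): single-mesh tooth geometry, m = 2.506, N = 79
pitch radius r_p = m·N/2 = 2.506·79/2 = 98.987000
base radius r_b = r_p·cos α = 98.987000·cos 15.601° = 95.340108
roll angle φ = 15.620° = 0.27262043 rad
x = r_b·(cos φ + φ·sin φ) = 98.817479
y = r_b·(sin φ − φ·cos φ) = 0.639144

x=98.817479 y=0.639144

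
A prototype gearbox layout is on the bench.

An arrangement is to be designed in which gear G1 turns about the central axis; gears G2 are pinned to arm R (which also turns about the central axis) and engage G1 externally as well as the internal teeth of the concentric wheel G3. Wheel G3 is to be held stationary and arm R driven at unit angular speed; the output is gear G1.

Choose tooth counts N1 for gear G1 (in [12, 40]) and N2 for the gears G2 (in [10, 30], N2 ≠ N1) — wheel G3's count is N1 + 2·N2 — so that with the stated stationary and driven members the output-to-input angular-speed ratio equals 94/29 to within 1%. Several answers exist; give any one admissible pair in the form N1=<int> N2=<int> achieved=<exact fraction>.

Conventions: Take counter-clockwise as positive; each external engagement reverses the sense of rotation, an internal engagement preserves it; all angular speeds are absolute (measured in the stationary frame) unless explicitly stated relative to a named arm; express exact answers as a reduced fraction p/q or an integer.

design class (target 94/29): planetary set
Willis with ω_ring = 0: ω_sun/ω_arm = (N1+N3)/N1; set equal to 94/29  ⇒  N3/N1 = 94/29 − 1 = 65/29
N3 = N1 + 2·N2  ⇒  N2/N1 = (N3/N1 − 1)/2 = (65/29 − 1)/2 = 18/29
smallest multiple with N1 ≥ 12 and N2 ≥ 10: k = 1  ⇒  N1 = 1·29 = 29, N2 = 1·18 = 18 (N1 ≤ 40, N2 ≤ 30, N2 ≠ N1 ✓), N3 = 29 + 2·18 = 65
check: (N1+N3)/N1 with N1 = 29, N3 = 65 gives 94/29; |achieved − target| = 0 ≤ 47/1450 ✓

N1=29 N2=18 achieved=94/29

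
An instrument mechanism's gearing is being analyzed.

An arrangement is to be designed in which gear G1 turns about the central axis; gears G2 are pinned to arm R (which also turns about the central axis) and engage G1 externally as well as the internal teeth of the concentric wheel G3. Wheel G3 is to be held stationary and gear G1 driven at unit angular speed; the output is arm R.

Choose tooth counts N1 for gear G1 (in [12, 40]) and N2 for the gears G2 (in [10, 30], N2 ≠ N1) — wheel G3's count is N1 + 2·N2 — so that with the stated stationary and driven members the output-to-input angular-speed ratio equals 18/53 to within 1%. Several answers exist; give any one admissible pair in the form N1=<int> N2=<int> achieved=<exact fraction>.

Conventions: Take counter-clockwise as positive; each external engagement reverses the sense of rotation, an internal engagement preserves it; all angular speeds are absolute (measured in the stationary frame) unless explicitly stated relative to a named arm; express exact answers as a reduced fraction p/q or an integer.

planetary set to be sized for 18/53 (Willis relation)
Willis with ω_ring = 0: ω_arm/ω_sun = N1/(N1+N3); set equal to 18/53  ⇒  N3/N1 = 1/(18/53) − 1 = 35/18
N3 = N1 + 2·N2  ⇒  N2/N1 = (N3/N1 − 1)/2 = (35/18 − 1)/2 = 17/36
smallest multiple with N1 ≥ 12 and N2 ≥ 10: k = 1  ⇒  N1 = 1·36 = 36, N2 = 1·17 = 17 (N1 ≤ 40, N2 ≤ 30, N2 ≠ N1 ✓), N3 = 36 + 2·17 = 70
check: N1/(N1+N3) with N1 = 36, N3 = 70 gives 18/53; |achieved − target| = 0 ≤ 9/2650 ✓

N1=36 N2=17 achieved=18/53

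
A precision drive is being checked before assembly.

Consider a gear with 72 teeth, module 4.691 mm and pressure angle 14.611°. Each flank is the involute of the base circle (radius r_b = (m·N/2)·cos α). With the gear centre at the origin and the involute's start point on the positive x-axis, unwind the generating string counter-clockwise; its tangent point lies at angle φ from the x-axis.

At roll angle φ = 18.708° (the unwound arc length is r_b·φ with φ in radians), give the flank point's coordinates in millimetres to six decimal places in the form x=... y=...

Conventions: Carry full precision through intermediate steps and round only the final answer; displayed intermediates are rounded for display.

class = single-mesh tooth geometry [base-circle involute, m = 4.691, 72T]
pitch radius r_p = m·N/2 = 4.691·72/2 = 168.876000
base radius r_b = r_p·cos α = 168.876000·cos 14.611° = 163.414678
roll angle φ = 18.708° = 0.32651620 rad
x = r_b·(cos φ + φ·sin φ) = 171.894923
y = r_b·(sin φ − φ·cos φ) = 1.876060

x=171.894923 y=1.876060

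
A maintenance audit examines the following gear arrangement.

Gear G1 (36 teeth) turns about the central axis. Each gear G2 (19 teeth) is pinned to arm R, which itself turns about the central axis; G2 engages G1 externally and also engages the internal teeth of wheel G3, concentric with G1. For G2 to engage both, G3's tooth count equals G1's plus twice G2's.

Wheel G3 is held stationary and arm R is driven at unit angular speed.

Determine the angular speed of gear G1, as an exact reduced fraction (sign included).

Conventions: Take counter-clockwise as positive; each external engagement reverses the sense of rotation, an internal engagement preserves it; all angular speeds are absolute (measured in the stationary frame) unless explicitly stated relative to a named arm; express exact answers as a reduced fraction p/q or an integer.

recognized (axles ride arm R): planetary set, 36/19/74 teeth
ring teeth: 36 + 2·19 = 74
36(ω_sun−ω_arm) = −74(ω_ring−ω_arm),  ω_ring = 0, ω_arm = 1
ω_sun = 1 − (74/36)(0−1) = 55/18
exact speed ratio = 55/18

55/18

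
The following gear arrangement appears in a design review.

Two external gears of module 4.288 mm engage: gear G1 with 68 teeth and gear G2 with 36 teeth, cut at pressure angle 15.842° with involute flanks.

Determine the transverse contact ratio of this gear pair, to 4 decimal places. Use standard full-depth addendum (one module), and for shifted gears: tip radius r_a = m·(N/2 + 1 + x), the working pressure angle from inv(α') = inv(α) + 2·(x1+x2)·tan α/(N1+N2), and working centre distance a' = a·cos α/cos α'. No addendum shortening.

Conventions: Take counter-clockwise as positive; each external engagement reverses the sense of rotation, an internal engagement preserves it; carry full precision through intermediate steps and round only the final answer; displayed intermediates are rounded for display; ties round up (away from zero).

class = single-mesh tooth geometry [involute pair 68T × 36T, m = 4.288]
base radii: r_b1 = 140.254549, r_b2 = 74.252408
tip radii: r_a1 = 150.080000, r_a2 = 81.472000
no profile shift: α' = α, a' = a
action lengths: √(r_a1²−r_b1²) = 53.410372, √(r_a2²−r_b2²) = 33.530086
base pitch p_b = π·m·cos α = 12.959490
CR = (53.410372 + 33.530086 − 222.976000·sin 15.84200°)/12.959490 = 2.011749
contact ratio ≈ 2.0117

2.0117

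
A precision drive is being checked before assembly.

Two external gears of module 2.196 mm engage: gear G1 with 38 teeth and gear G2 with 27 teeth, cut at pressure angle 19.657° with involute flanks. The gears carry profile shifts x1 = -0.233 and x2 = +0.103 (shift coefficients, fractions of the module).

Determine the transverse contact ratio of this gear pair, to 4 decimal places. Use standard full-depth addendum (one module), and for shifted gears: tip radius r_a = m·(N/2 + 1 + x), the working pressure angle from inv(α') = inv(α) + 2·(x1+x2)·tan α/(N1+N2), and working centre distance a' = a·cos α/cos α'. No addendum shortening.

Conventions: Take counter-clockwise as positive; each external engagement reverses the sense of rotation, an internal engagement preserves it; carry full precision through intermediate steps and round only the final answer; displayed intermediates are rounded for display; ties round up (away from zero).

recognized (one external pair, fixed centres): single-mesh tooth geometry, m = 2.196, N1 = 38, N2 = 27
base radii: r_b1 = 39.292462, r_b2 = 27.918328
tip radii: r_a1 = 43.408332, r_a2 = 32.068188
inv(α') = inv(19.657°) + 2·(-0.233+0.103)·tan α/(38+27) = 0.01269717  ⇒  α' = 18.99135°
a' = a·cos α / cos α' = 71.3700·cos 19.657°/cos 18.99135° = 71.079827
action lengths: √(r_a1²−r_b1²) = 18.449546, √(r_a2²−r_b2²) = 15.777695
base pitch p_b = π·m·cos α = 6.496890
CR = (18.449546 + 15.777695 − 71.079827·sin 18.99135°)/6.496890 = 1.707903
contact ratio ≈ 1.7079

1.7079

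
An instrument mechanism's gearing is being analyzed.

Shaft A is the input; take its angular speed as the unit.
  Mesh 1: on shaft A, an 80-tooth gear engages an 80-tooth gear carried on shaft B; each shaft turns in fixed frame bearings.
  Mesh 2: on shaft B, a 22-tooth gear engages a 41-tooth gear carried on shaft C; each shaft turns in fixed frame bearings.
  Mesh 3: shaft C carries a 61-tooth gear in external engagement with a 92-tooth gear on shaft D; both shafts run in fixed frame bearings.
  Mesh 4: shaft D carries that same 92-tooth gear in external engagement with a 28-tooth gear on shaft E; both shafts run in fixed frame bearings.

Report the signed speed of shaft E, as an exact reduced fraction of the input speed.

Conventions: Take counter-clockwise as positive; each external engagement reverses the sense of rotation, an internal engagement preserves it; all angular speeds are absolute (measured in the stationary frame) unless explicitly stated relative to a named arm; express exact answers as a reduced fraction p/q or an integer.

4-mesh fixed-axis compound train (all bearings frame-fixed)
mesh 1 [80T→80T]: |ω|/ω_in = 1×80/80 = 1, sense flips to −
mesh 2 [22T→41T]: |ω|/ω_in = 1×22/41 = 22/41, sense flips to +
mesh 3 [61T→92T]: |ω|/ω_in = (22/41)×61/92 = 671/1886, sense flips to −
mesh 4 [92T→28T]: |ω|/ω_in = (671/1886)×92/28 = 671/574, sense flips to +
signed output speed (× input speed) = 671/574

671/574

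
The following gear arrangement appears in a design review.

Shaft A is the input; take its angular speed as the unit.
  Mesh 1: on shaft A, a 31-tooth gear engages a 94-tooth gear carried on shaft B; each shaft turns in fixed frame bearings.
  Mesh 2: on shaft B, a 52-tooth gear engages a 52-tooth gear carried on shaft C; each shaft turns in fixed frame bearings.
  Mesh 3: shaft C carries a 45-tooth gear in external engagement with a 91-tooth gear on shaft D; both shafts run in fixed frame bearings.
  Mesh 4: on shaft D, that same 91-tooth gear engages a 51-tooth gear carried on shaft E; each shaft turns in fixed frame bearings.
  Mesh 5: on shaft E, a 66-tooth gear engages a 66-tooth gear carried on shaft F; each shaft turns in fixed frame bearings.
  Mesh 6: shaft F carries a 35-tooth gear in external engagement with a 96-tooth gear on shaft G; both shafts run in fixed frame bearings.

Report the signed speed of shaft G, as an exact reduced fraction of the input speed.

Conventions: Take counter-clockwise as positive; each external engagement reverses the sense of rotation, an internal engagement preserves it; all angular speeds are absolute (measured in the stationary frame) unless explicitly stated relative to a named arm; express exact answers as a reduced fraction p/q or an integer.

5425/51136

6-mesh fixed-axis compound train (all bearings frame-fixed)
mesh 1 [31T→94T]: |ω|/ω_in = 1×31/94 = 31/94, sense flips to −
mesh 2 [52T→52T]: |ω|/ω_in = (31/94)×52/52 = 31/94, sense flips to +
mesh 3 [45T→91T]: |ω|/ω_in = (31/94)×45/91 = 1395/8554, sense flips to −
mesh 4 [91T→51T]: |ω|/ω_in = (1395/8554)×91/51 = 465/1598, sense flips to +
mesh 5 [66T→66T]: |ω|/ω_in = (465/1598)×66/66 = 465/1598, sense flips to −
mesh 6 [35T→96T]: |ω|/ω_in = (465/1598)×35/96 = 5425/51136, sense flips to +
signed output speed (× input speed) = 5425/51136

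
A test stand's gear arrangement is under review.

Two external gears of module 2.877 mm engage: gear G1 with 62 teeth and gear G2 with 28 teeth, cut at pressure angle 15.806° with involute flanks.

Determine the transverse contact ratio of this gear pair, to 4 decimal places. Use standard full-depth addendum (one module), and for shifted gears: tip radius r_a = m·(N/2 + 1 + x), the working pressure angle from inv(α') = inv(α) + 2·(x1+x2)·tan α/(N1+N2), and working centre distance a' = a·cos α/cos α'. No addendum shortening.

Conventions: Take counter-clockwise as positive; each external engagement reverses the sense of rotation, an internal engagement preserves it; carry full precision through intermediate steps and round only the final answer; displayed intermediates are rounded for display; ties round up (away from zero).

topology: single-mesh involute geometry — m = 2.877, 62T/28T pair
base radii: r_b1 = 85.814793, r_b2 = 38.755068
tip radii: r_a1 = 92.064000, r_a2 = 43.155000
no profile shift: α' = α, a' = a
action lengths: √(r_a1²−r_b1²) = 33.340688, √(r_a2²−r_b2²) = 18.984171
base pitch p_b = π·m·cos α = 8.696617
CR = (33.340688 + 18.984171 − 129.465000·sin 15.80600°)/8.696617 = 1.961803
contact ratio ≈ 1.9618

1.9618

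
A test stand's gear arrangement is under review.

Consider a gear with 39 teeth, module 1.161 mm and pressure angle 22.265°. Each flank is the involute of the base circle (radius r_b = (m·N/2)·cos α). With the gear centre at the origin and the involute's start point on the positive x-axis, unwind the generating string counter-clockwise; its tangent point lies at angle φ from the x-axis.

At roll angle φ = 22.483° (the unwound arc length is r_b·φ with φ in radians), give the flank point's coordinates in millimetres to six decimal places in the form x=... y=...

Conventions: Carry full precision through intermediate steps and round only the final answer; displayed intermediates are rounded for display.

single-mesh involute tooth geometry (39T wheel at module 1.161)
pitch radius r_p = m·N/2 = 1.161·39/2 = 22.639500
base radius r_b = r_p·cos α = 22.639500·cos 22.265° = 20.951529
roll angle φ = 22.483° = 0.39240238 rad
x = r_b·(cos φ + φ·sin φ) = 22.503018
y = r_b·(sin φ − φ·cos φ) = 0.415516

x=22.503018 y=0.415516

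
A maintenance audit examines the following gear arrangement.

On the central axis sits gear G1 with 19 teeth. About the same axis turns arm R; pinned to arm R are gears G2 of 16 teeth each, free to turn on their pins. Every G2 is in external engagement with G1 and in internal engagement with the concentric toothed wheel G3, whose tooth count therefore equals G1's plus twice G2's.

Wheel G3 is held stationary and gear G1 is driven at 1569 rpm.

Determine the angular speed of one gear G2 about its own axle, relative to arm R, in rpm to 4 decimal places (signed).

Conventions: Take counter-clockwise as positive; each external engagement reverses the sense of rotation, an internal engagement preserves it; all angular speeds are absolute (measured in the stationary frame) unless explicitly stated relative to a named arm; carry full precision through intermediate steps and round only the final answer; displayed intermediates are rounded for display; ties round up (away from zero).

topology: planetary set — G1 19T / G2 16T / G3 51T, arm = carrier (Willis)
normalise by the input: solve with ω_sun = 1, then scale by 1569 rpm
ring teeth: 19 + 2·16 = 51
19(ω_sun−ω_arm) = −51(ω_ring−ω_arm),  ω_ring = 0, ω_sun = 1
19(1−ω_arm) = −51(0−ω_arm)  ⇒  70·ω_arm = 19  ⇒  ω_arm = 19/70
sun–planet mesh: 19·(1−19/70) = −16·(ω_p−ω_arm)  ⇒  ω_p−ω_arm = -969/1120
scale: ω_p−ω_arm = -969/1120 × 1569 rpm = -1357.4652 rpm

-1357.4652 rpm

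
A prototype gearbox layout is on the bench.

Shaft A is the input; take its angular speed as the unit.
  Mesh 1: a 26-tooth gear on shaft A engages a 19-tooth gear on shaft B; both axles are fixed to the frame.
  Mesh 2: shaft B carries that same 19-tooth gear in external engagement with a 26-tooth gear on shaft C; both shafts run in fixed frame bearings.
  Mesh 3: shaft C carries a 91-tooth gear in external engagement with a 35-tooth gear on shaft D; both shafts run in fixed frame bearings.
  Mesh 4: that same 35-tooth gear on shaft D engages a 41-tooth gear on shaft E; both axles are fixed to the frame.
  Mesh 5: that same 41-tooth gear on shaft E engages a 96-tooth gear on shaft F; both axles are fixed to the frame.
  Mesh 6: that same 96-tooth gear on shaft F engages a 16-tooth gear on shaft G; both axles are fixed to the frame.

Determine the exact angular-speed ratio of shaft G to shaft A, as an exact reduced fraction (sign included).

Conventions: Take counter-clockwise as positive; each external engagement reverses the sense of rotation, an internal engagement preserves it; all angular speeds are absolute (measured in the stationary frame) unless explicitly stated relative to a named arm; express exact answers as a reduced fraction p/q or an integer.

91/16

class = fixed-axis compound train [6 meshes; 6 ratios multiply, 6 sense flips]
mesh 1 [26T→19T]: running ratio 26/19, sense −
mesh 2 [19T→26T]: running ratio 1, sense +
mesh 3 [91T→35T]: running ratio 13/5, sense −
mesh 4 [35T→41T]: running ratio 91/41, sense +
mesh 5 [41T→96T]: running ratio 91/96, sense −
mesh 6 [96T→16T]: running ratio 91/16, sense +
ω_out/ω_in = 91/16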